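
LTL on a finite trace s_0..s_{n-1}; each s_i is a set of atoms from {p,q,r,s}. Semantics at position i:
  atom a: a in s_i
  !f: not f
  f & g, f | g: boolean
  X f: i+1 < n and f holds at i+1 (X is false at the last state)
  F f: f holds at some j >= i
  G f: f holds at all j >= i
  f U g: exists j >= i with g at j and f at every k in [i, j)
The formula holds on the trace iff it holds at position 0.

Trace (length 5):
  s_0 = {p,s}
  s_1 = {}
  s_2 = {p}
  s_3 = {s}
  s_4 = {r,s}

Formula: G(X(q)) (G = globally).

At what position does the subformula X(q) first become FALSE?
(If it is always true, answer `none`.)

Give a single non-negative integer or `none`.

Answer: 0

Derivation:
s_0={p,s}: X(q)=False q=False
s_1={}: X(q)=False q=False
s_2={p}: X(q)=False q=False
s_3={s}: X(q)=False q=False
s_4={r,s}: X(q)=False q=False
G(X(q)) holds globally = False
First violation at position 0.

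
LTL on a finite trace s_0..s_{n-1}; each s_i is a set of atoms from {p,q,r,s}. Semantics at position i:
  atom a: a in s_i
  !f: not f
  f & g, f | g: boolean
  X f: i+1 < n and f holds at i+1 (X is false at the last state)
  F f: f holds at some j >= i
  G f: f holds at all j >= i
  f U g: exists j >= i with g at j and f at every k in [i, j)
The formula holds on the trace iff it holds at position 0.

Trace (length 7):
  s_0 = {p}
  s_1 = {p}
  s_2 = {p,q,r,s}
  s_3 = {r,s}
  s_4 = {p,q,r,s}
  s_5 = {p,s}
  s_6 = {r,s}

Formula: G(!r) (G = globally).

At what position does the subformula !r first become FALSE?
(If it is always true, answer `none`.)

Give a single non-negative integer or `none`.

s_0={p}: !r=True r=False
s_1={p}: !r=True r=False
s_2={p,q,r,s}: !r=False r=True
s_3={r,s}: !r=False r=True
s_4={p,q,r,s}: !r=False r=True
s_5={p,s}: !r=True r=False
s_6={r,s}: !r=False r=True
G(!r) holds globally = False
First violation at position 2.

Answer: 2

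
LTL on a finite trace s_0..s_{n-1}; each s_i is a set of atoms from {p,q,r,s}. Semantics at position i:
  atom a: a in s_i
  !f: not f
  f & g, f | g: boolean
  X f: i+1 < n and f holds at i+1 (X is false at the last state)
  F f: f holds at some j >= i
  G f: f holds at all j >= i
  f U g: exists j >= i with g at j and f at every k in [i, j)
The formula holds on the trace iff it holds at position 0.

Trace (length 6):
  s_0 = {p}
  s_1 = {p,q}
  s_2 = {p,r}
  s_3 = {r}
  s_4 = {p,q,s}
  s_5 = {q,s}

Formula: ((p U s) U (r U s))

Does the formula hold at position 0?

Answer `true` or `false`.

s_0={p}: ((p U s) U (r U s))=False (p U s)=False p=True s=False (r U s)=False r=False
s_1={p,q}: ((p U s) U (r U s))=False (p U s)=False p=True s=False (r U s)=False r=False
s_2={p,r}: ((p U s) U (r U s))=True (p U s)=False p=True s=False (r U s)=True r=True
s_3={r}: ((p U s) U (r U s))=True (p U s)=False p=False s=False (r U s)=True r=True
s_4={p,q,s}: ((p U s) U (r U s))=True (p U s)=True p=True s=True (r U s)=True r=False
s_5={q,s}: ((p U s) U (r U s))=True (p U s)=True p=False s=True (r U s)=True r=False

Answer: false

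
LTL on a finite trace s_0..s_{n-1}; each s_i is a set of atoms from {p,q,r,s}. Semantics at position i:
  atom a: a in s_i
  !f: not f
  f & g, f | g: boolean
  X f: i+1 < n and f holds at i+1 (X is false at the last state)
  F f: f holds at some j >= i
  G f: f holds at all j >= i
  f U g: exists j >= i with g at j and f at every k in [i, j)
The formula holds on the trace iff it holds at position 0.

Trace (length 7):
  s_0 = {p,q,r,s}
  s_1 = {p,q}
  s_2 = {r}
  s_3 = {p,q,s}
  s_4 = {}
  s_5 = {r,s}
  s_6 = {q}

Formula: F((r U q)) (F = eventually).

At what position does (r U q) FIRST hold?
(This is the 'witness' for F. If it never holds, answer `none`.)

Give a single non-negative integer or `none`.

Answer: 0

Derivation:
s_0={p,q,r,s}: (r U q)=True r=True q=True
s_1={p,q}: (r U q)=True r=False q=True
s_2={r}: (r U q)=True r=True q=False
s_3={p,q,s}: (r U q)=True r=False q=True
s_4={}: (r U q)=False r=False q=False
s_5={r,s}: (r U q)=True r=True q=False
s_6={q}: (r U q)=True r=False q=True
F((r U q)) holds; first witness at position 0.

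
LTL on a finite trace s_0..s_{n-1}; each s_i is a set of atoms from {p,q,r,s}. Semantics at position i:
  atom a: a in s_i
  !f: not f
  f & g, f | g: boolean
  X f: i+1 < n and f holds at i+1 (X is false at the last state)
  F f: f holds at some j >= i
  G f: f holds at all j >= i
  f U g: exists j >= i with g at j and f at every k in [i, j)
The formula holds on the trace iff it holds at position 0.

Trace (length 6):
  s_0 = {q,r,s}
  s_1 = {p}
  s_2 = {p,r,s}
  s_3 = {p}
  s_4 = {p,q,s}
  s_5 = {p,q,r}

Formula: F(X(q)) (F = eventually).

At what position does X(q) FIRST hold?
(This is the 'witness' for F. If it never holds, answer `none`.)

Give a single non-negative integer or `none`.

Answer: 3

Derivation:
s_0={q,r,s}: X(q)=False q=True
s_1={p}: X(q)=False q=False
s_2={p,r,s}: X(q)=False q=False
s_3={p}: X(q)=True q=False
s_4={p,q,s}: X(q)=True q=True
s_5={p,q,r}: X(q)=False q=True
F(X(q)) holds; first witness at position 3.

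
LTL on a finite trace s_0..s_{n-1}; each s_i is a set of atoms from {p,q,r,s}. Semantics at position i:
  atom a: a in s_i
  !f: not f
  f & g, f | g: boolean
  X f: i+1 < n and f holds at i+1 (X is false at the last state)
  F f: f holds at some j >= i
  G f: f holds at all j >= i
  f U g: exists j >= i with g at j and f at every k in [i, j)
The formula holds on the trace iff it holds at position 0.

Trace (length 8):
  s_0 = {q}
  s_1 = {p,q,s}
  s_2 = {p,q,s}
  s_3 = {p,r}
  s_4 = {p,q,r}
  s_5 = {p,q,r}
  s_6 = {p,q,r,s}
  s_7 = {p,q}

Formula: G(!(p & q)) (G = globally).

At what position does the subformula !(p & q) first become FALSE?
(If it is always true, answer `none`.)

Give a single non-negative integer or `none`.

s_0={q}: !(p & q)=True (p & q)=False p=False q=True
s_1={p,q,s}: !(p & q)=False (p & q)=True p=True q=True
s_2={p,q,s}: !(p & q)=False (p & q)=True p=True q=True
s_3={p,r}: !(p & q)=True (p & q)=False p=True q=False
s_4={p,q,r}: !(p & q)=False (p & q)=True p=True q=True
s_5={p,q,r}: !(p & q)=False (p & q)=True p=True q=True
s_6={p,q,r,s}: !(p & q)=False (p & q)=True p=True q=True
s_7={p,q}: !(p & q)=False (p & q)=True p=True q=True
G(!(p & q)) holds globally = False
First violation at position 1.

Answer: 1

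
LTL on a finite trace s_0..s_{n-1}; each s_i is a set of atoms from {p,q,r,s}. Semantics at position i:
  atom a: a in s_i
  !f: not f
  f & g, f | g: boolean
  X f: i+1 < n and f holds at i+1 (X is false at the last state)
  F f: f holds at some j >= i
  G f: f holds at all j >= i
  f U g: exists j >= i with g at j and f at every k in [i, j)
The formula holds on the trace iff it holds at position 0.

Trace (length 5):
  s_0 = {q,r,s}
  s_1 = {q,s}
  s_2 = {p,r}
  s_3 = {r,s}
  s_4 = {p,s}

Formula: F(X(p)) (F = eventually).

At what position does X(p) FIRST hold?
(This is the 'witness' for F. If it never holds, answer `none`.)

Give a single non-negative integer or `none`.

Answer: 1

Derivation:
s_0={q,r,s}: X(p)=False p=False
s_1={q,s}: X(p)=True p=False
s_2={p,r}: X(p)=False p=True
s_3={r,s}: X(p)=True p=False
s_4={p,s}: X(p)=False p=True
F(X(p)) holds; first witness at position 1.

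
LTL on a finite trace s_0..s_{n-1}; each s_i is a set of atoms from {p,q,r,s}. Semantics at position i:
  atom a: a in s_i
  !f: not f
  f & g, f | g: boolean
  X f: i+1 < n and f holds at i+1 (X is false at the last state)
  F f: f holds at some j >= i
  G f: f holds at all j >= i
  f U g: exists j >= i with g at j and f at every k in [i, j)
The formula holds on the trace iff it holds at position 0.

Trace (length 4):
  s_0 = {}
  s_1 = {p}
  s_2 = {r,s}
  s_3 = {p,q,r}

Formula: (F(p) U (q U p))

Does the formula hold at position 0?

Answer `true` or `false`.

s_0={}: (F(p) U (q U p))=True F(p)=True p=False (q U p)=False q=False
s_1={p}: (F(p) U (q U p))=True F(p)=True p=True (q U p)=True q=False
s_2={r,s}: (F(p) U (q U p))=True F(p)=True p=False (q U p)=False q=False
s_3={p,q,r}: (F(p) U (q U p))=True F(p)=True p=True (q U p)=True q=True

Answer: true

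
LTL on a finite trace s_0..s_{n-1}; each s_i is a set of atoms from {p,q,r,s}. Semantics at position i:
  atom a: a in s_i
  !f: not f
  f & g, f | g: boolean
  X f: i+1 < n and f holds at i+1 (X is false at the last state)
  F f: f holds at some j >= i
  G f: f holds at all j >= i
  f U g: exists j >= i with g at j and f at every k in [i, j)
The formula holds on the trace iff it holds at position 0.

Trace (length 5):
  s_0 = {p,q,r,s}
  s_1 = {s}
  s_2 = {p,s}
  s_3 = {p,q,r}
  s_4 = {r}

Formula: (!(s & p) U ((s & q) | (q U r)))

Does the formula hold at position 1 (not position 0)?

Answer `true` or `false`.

Answer: false

Derivation:
s_0={p,q,r,s}: (!(s & p) U ((s & q) | (q U r)))=True !(s & p)=False (s & p)=True s=True p=True ((s & q) | (q U r))=True (s & q)=True q=True (q U r)=True r=True
s_1={s}: (!(s & p) U ((s & q) | (q U r)))=False !(s & p)=True (s & p)=False s=True p=False ((s & q) | (q U r))=False (s & q)=False q=False (q U r)=False r=False
s_2={p,s}: (!(s & p) U ((s & q) | (q U r)))=False !(s & p)=False (s & p)=True s=True p=True ((s & q) | (q U r))=False (s & q)=False q=False (q U r)=False r=False
s_3={p,q,r}: (!(s & p) U ((s & q) | (q U r)))=True !(s & p)=True (s & p)=False s=False p=True ((s & q) | (q U r))=True (s & q)=False q=True (q U r)=True r=True
s_4={r}: (!(s & p) U ((s & q) | (q U r)))=True !(s & p)=True (s & p)=False s=False p=False ((s & q) | (q U r))=True (s & q)=False q=False (q U r)=True r=True
Evaluating at position 1: result = False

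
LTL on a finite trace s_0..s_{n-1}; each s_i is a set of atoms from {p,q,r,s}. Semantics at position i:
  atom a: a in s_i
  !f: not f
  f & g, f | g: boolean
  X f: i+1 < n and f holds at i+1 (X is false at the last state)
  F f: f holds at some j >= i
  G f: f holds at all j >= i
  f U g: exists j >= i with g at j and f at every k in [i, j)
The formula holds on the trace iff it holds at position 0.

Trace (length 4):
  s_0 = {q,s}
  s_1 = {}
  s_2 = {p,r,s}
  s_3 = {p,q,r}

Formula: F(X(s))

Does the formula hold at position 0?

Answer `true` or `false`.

s_0={q,s}: F(X(s))=True X(s)=False s=True
s_1={}: F(X(s))=True X(s)=True s=False
s_2={p,r,s}: F(X(s))=False X(s)=False s=True
s_3={p,q,r}: F(X(s))=False X(s)=False s=False

Answer: true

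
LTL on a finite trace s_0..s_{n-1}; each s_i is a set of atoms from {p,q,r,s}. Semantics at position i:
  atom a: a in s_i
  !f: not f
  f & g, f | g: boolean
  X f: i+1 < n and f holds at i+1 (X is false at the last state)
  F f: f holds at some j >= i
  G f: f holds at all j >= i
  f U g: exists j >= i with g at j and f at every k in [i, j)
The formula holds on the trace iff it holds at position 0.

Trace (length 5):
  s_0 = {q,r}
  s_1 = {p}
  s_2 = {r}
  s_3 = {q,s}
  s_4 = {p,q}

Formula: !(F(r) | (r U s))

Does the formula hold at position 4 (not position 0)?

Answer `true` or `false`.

Answer: true

Derivation:
s_0={q,r}: !(F(r) | (r U s))=False (F(r) | (r U s))=True F(r)=True r=True (r U s)=False s=False
s_1={p}: !(F(r) | (r U s))=False (F(r) | (r U s))=True F(r)=True r=False (r U s)=False s=False
s_2={r}: !(F(r) | (r U s))=False (F(r) | (r U s))=True F(r)=True r=True (r U s)=True s=False
s_3={q,s}: !(F(r) | (r U s))=False (F(r) | (r U s))=True F(r)=False r=False (r U s)=True s=True
s_4={p,q}: !(F(r) | (r U s))=True (F(r) | (r U s))=False F(r)=False r=False (r U s)=False s=False
Evaluating at position 4: result = True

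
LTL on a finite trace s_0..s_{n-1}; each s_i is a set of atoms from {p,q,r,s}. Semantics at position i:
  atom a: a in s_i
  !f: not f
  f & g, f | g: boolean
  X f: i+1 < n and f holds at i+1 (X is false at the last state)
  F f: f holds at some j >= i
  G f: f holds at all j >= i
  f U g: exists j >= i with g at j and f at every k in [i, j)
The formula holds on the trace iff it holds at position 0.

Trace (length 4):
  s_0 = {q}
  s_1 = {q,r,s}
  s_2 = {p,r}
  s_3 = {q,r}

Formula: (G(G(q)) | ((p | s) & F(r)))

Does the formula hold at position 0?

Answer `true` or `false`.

Answer: false

Derivation:
s_0={q}: (G(G(q)) | ((p | s) & F(r)))=False G(G(q))=False G(q)=False q=True ((p | s) & F(r))=False (p | s)=False p=False s=False F(r)=True r=False
s_1={q,r,s}: (G(G(q)) | ((p | s) & F(r)))=True G(G(q))=False G(q)=False q=True ((p | s) & F(r))=True (p | s)=True p=False s=True F(r)=True r=True
s_2={p,r}: (G(G(q)) | ((p | s) & F(r)))=True G(G(q))=False G(q)=False q=False ((p | s) & F(r))=True (p | s)=True p=True s=False F(r)=True r=True
s_3={q,r}: (G(G(q)) | ((p | s) & F(r)))=True G(G(q))=True G(q)=True q=True ((p | s) & F(r))=False (p | s)=False p=False s=False F(r)=True r=True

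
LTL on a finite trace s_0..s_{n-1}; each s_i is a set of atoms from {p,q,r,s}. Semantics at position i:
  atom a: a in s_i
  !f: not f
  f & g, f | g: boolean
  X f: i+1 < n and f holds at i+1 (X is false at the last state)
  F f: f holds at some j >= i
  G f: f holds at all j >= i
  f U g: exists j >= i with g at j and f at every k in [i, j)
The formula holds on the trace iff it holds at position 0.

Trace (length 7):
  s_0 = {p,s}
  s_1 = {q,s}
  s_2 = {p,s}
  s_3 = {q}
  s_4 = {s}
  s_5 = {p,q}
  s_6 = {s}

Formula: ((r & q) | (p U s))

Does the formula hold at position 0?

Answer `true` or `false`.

s_0={p,s}: ((r & q) | (p U s))=True (r & q)=False r=False q=False (p U s)=True p=True s=True
s_1={q,s}: ((r & q) | (p U s))=True (r & q)=False r=False q=True (p U s)=True p=False s=True
s_2={p,s}: ((r & q) | (p U s))=True (r & q)=False r=False q=False (p U s)=True p=True s=True
s_3={q}: ((r & q) | (p U s))=False (r & q)=False r=False q=True (p U s)=False p=False s=False
s_4={s}: ((r & q) | (p U s))=True (r & q)=False r=False q=False (p U s)=True p=False s=True
s_5={p,q}: ((r & q) | (p U s))=True (r & q)=False r=False q=True (p U s)=True p=True s=False
s_6={s}: ((r & q) | (p U s))=True (r & q)=False r=False q=False (p U s)=True p=False s=True

Answer: true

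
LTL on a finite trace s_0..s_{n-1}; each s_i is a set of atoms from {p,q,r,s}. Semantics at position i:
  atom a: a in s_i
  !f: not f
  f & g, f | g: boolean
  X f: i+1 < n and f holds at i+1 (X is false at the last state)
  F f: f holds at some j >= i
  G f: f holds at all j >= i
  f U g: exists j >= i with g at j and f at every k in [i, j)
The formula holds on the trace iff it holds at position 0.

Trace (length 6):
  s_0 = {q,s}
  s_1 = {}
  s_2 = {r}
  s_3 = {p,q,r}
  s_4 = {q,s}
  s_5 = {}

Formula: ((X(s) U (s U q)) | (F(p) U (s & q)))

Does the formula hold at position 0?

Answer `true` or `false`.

s_0={q,s}: ((X(s) U (s U q)) | (F(p) U (s & q)))=True (X(s) U (s U q))=True X(s)=False s=True (s U q)=True q=True (F(p) U (s & q))=True F(p)=True p=False (s & q)=True
s_1={}: ((X(s) U (s U q)) | (F(p) U (s & q)))=True (X(s) U (s U q))=False X(s)=False s=False (s U q)=False q=False (F(p) U (s & q))=True F(p)=True p=False (s & q)=False
s_2={r}: ((X(s) U (s U q)) | (F(p) U (s & q)))=True (X(s) U (s U q))=False X(s)=False s=False (s U q)=False q=False (F(p) U (s & q))=True F(p)=True p=False (s & q)=False
s_3={p,q,r}: ((X(s) U (s U q)) | (F(p) U (s & q)))=True (X(s) U (s U q))=True X(s)=True s=False (s U q)=True q=True (F(p) U (s & q))=True F(p)=True p=True (s & q)=False
s_4={q,s}: ((X(s) U (s U q)) | (F(p) U (s & q)))=True (X(s) U (s U q))=True X(s)=False s=True (s U q)=True q=True (F(p) U (s & q))=True F(p)=False p=False (s & q)=True
s_5={}: ((X(s) U (s U q)) | (F(p) U (s & q)))=False (X(s) U (s U q))=False X(s)=False s=False (s U q)=False q=False (F(p) U (s & q))=False F(p)=False p=False (s & q)=False

Answer: true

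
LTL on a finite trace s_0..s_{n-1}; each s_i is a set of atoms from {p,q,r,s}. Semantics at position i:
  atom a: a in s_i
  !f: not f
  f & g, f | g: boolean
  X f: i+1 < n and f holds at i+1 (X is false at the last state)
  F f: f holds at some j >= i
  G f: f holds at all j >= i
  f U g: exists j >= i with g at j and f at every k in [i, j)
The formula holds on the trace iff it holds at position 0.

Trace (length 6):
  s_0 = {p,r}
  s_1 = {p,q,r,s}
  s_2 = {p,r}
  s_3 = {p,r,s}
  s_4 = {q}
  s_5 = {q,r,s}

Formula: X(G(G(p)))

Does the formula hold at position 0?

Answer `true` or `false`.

Answer: false

Derivation:
s_0={p,r}: X(G(G(p)))=False G(G(p))=False G(p)=False p=True
s_1={p,q,r,s}: X(G(G(p)))=False G(G(p))=False G(p)=False p=True
s_2={p,r}: X(G(G(p)))=False G(G(p))=False G(p)=False p=True
s_3={p,r,s}: X(G(G(p)))=False G(G(p))=False G(p)=False p=True
s_4={q}: X(G(G(p)))=False G(G(p))=False G(p)=False p=False
s_5={q,r,s}: X(G(G(p)))=False G(G(p))=False G(p)=False p=False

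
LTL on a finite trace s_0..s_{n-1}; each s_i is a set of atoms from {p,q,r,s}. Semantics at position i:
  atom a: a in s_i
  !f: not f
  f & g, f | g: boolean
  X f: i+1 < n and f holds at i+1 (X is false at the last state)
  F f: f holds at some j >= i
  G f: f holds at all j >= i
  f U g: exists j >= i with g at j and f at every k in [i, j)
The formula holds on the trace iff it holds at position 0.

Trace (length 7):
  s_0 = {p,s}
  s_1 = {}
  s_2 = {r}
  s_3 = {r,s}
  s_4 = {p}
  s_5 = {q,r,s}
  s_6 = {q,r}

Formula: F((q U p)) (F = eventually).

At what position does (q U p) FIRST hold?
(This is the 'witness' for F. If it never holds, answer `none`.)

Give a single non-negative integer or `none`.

s_0={p,s}: (q U p)=True q=False p=True
s_1={}: (q U p)=False q=False p=False
s_2={r}: (q U p)=False q=False p=False
s_3={r,s}: (q U p)=False q=False p=False
s_4={p}: (q U p)=True q=False p=True
s_5={q,r,s}: (q U p)=False q=True p=False
s_6={q,r}: (q U p)=False q=True p=False
F((q U p)) holds; first witness at position 0.

Answer: 0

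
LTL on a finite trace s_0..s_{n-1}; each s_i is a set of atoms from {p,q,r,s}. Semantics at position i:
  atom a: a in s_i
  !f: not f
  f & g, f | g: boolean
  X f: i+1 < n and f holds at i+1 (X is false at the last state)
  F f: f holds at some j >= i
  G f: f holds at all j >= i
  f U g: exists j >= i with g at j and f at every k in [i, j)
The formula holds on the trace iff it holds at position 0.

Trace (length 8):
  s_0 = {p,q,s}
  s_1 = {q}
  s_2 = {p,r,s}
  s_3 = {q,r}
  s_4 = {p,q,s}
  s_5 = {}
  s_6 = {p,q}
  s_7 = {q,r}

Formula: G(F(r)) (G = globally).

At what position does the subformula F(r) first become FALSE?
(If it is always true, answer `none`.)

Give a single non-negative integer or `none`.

s_0={p,q,s}: F(r)=True r=False
s_1={q}: F(r)=True r=False
s_2={p,r,s}: F(r)=True r=True
s_3={q,r}: F(r)=True r=True
s_4={p,q,s}: F(r)=True r=False
s_5={}: F(r)=True r=False
s_6={p,q}: F(r)=True r=False
s_7={q,r}: F(r)=True r=True
G(F(r)) holds globally = True
No violation — formula holds at every position.

Answer: none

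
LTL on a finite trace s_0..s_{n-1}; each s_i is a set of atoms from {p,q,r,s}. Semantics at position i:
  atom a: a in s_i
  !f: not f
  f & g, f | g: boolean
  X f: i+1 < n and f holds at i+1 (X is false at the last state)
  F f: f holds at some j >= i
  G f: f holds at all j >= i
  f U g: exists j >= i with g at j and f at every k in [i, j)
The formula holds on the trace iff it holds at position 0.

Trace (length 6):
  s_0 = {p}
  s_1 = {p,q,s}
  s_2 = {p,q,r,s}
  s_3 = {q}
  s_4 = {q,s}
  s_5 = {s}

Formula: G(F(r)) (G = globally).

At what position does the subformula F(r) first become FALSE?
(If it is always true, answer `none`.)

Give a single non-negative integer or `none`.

Answer: 3

Derivation:
s_0={p}: F(r)=True r=False
s_1={p,q,s}: F(r)=True r=False
s_2={p,q,r,s}: F(r)=True r=True
s_3={q}: F(r)=False r=False
s_4={q,s}: F(r)=False r=False
s_5={s}: F(r)=False r=False
G(F(r)) holds globally = False
First violation at position 3.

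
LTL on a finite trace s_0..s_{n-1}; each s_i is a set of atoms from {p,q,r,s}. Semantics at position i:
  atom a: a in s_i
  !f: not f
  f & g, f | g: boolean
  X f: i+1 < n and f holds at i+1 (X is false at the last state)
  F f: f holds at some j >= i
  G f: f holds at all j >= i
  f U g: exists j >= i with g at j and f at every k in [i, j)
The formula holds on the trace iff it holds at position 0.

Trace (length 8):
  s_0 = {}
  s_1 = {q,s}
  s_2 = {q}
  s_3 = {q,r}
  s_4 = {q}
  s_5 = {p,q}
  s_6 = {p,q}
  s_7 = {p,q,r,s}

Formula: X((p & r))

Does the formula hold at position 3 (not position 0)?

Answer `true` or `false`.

s_0={}: X((p & r))=False (p & r)=False p=False r=False
s_1={q,s}: X((p & r))=False (p & r)=False p=False r=False
s_2={q}: X((p & r))=False (p & r)=False p=False r=False
s_3={q,r}: X((p & r))=False (p & r)=False p=False r=True
s_4={q}: X((p & r))=False (p & r)=False p=False r=False
s_5={p,q}: X((p & r))=False (p & r)=False p=True r=False
s_6={p,q}: X((p & r))=True (p & r)=False p=True r=False
s_7={p,q,r,s}: X((p & r))=False (p & r)=True p=True r=True
Evaluating at position 3: result = False

Answer: false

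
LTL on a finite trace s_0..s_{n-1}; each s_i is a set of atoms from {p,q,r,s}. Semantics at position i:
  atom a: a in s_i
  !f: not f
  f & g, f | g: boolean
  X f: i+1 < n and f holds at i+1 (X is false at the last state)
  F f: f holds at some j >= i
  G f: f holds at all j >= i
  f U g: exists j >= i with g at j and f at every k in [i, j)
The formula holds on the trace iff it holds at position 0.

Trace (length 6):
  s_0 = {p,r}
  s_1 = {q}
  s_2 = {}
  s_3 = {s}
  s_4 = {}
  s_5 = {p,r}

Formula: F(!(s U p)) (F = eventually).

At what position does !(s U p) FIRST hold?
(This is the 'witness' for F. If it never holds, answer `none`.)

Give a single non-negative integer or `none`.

s_0={p,r}: !(s U p)=False (s U p)=True s=False p=True
s_1={q}: !(s U p)=True (s U p)=False s=False p=False
s_2={}: !(s U p)=True (s U p)=False s=False p=False
s_3={s}: !(s U p)=True (s U p)=False s=True p=False
s_4={}: !(s U p)=True (s U p)=False s=False p=False
s_5={p,r}: !(s U p)=False (s U p)=True s=False p=True
F(!(s U p)) holds; first witness at position 1.

Answer: 1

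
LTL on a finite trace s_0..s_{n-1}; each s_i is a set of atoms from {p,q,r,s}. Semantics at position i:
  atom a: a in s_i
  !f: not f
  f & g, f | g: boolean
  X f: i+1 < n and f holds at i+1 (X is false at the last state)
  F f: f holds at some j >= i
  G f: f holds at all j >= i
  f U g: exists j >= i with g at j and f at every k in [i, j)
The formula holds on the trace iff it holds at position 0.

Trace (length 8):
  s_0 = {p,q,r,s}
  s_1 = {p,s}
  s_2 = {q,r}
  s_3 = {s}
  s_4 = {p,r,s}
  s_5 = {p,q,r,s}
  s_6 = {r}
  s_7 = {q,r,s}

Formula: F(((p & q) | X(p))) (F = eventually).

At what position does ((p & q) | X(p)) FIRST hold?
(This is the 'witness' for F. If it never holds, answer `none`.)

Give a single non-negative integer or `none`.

Answer: 0

Derivation:
s_0={p,q,r,s}: ((p & q) | X(p))=True (p & q)=True p=True q=True X(p)=True
s_1={p,s}: ((p & q) | X(p))=False (p & q)=False p=True q=False X(p)=False
s_2={q,r}: ((p & q) | X(p))=False (p & q)=False p=False q=True X(p)=False
s_3={s}: ((p & q) | X(p))=True (p & q)=False p=False q=False X(p)=True
s_4={p,r,s}: ((p & q) | X(p))=True (p & q)=False p=True q=False X(p)=True
s_5={p,q,r,s}: ((p & q) | X(p))=True (p & q)=True p=True q=True X(p)=False
s_6={r}: ((p & q) | X(p))=False (p & q)=False p=False q=False X(p)=False
s_7={q,r,s}: ((p & q) | X(p))=False (p & q)=False p=False q=True X(p)=False
F(((p & q) | X(p))) holds; first witness at position 0.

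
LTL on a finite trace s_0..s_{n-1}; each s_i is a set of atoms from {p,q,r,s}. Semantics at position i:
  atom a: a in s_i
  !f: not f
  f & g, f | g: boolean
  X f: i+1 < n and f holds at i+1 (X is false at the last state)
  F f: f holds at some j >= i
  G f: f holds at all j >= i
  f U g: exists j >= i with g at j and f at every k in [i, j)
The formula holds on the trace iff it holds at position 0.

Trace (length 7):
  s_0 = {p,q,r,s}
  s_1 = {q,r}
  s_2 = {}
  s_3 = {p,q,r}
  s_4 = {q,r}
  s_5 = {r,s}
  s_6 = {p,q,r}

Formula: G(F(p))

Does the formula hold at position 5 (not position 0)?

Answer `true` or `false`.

Answer: true

Derivation:
s_0={p,q,r,s}: G(F(p))=True F(p)=True p=True
s_1={q,r}: G(F(p))=True F(p)=True p=False
s_2={}: G(F(p))=True F(p)=True p=False
s_3={p,q,r}: G(F(p))=True F(p)=True p=True
s_4={q,r}: G(F(p))=True F(p)=True p=False
s_5={r,s}: G(F(p))=True F(p)=True p=False
s_6={p,q,r}: G(F(p))=True F(p)=True p=True
Evaluating at position 5: result = True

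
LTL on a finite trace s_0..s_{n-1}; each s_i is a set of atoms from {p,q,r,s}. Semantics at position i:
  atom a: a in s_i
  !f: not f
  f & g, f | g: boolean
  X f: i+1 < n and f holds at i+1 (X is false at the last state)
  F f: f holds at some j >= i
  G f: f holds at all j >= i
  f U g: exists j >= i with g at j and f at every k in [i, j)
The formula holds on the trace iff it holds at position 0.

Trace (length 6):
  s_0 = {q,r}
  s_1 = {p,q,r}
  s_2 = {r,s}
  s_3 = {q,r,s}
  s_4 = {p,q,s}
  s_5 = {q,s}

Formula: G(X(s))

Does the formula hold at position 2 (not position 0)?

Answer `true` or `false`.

Answer: false

Derivation:
s_0={q,r}: G(X(s))=False X(s)=False s=False
s_1={p,q,r}: G(X(s))=False X(s)=True s=False
s_2={r,s}: G(X(s))=False X(s)=True s=True
s_3={q,r,s}: G(X(s))=False X(s)=True s=True
s_4={p,q,s}: G(X(s))=False X(s)=True s=True
s_5={q,s}: G(X(s))=False X(s)=False s=True
Evaluating at position 2: result = False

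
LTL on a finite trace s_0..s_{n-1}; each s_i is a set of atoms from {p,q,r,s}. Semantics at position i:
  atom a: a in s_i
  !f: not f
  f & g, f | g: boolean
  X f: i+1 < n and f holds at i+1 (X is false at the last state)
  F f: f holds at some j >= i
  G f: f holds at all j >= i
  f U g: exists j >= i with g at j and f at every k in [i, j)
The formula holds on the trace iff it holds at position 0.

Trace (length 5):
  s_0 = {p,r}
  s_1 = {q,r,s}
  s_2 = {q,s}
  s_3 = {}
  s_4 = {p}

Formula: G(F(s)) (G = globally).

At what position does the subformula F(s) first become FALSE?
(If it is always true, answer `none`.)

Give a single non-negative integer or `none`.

s_0={p,r}: F(s)=True s=False
s_1={q,r,s}: F(s)=True s=True
s_2={q,s}: F(s)=True s=True
s_3={}: F(s)=False s=False
s_4={p}: F(s)=False s=False
G(F(s)) holds globally = False
First violation at position 3.

Answer: 3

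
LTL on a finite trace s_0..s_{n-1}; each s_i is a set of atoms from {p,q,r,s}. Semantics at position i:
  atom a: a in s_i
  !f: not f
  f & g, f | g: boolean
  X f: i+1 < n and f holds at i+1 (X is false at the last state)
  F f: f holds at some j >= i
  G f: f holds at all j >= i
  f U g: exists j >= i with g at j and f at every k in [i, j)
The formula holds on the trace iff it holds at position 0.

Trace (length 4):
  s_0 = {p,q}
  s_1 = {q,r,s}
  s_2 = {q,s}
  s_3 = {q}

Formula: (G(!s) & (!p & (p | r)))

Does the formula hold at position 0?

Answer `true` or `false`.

s_0={p,q}: (G(!s) & (!p & (p | r)))=False G(!s)=False !s=True s=False (!p & (p | r))=False !p=False p=True (p | r)=True r=False
s_1={q,r,s}: (G(!s) & (!p & (p | r)))=False G(!s)=False !s=False s=True (!p & (p | r))=True !p=True p=False (p | r)=True r=True
s_2={q,s}: (G(!s) & (!p & (p | r)))=False G(!s)=False !s=False s=True (!p & (p | r))=False !p=True p=False (p | r)=False r=False
s_3={q}: (G(!s) & (!p & (p | r)))=False G(!s)=True !s=True s=False (!p & (p | r))=False !p=True p=False (p | r)=False r=False

Answer: false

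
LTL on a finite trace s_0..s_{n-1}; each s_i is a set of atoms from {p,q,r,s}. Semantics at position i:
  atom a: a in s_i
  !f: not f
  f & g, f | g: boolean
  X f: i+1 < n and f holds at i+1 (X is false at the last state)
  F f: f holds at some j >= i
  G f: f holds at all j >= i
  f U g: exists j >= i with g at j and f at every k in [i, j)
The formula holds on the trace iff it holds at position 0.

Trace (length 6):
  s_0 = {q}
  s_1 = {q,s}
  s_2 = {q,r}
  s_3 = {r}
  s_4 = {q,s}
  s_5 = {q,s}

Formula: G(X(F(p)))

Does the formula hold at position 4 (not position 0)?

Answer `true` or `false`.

Answer: false

Derivation:
s_0={q}: G(X(F(p)))=False X(F(p))=False F(p)=False p=False
s_1={q,s}: G(X(F(p)))=False X(F(p))=False F(p)=False p=False
s_2={q,r}: G(X(F(p)))=False X(F(p))=False F(p)=False p=False
s_3={r}: G(X(F(p)))=False X(F(p))=False F(p)=False p=False
s_4={q,s}: G(X(F(p)))=False X(F(p))=False F(p)=False p=False
s_5={q,s}: G(X(F(p)))=False X(F(p))=False F(p)=False p=False
Evaluating at position 4: result = False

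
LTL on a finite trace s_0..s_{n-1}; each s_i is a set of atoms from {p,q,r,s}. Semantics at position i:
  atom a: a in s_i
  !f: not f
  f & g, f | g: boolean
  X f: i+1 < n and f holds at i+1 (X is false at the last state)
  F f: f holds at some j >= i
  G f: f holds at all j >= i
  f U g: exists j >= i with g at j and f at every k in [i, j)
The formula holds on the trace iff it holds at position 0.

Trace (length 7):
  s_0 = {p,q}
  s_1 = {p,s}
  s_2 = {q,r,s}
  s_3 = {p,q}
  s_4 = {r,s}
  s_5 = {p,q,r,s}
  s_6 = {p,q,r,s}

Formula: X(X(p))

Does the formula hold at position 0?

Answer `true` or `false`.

Answer: false

Derivation:
s_0={p,q}: X(X(p))=False X(p)=True p=True
s_1={p,s}: X(X(p))=True X(p)=False p=True
s_2={q,r,s}: X(X(p))=False X(p)=True p=False
s_3={p,q}: X(X(p))=True X(p)=False p=True
s_4={r,s}: X(X(p))=True X(p)=True p=False
s_5={p,q,r,s}: X(X(p))=False X(p)=True p=True
s_6={p,q,r,s}: X(X(p))=False X(p)=False p=True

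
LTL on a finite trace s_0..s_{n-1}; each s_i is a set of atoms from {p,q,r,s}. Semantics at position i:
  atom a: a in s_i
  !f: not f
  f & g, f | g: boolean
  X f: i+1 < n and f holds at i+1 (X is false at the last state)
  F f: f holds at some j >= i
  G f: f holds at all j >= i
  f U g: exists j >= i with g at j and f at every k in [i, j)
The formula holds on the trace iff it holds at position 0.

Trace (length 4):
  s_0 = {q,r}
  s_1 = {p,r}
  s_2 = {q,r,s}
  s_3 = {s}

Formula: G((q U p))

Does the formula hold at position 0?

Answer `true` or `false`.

s_0={q,r}: G((q U p))=False (q U p)=True q=True p=False
s_1={p,r}: G((q U p))=False (q U p)=True q=False p=True
s_2={q,r,s}: G((q U p))=False (q U p)=False q=True p=False
s_3={s}: G((q U p))=False (q U p)=False q=False p=False

Answer: false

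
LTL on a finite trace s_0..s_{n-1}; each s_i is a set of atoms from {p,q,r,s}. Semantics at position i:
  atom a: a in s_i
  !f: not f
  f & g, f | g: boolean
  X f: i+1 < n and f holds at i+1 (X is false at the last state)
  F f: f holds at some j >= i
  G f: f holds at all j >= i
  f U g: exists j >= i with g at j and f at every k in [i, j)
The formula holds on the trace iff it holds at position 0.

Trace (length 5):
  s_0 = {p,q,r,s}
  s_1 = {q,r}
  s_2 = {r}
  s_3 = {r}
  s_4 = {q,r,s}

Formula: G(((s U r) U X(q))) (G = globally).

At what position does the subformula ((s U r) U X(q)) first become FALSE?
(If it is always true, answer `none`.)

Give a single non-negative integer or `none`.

s_0={p,q,r,s}: ((s U r) U X(q))=True (s U r)=True s=True r=True X(q)=True q=True
s_1={q,r}: ((s U r) U X(q))=True (s U r)=True s=False r=True X(q)=False q=True
s_2={r}: ((s U r) U X(q))=True (s U r)=True s=False r=True X(q)=False q=False
s_3={r}: ((s U r) U X(q))=True (s U r)=True s=False r=True X(q)=True q=False
s_4={q,r,s}: ((s U r) U X(q))=False (s U r)=True s=True r=True X(q)=False q=True
G(((s U r) U X(q))) holds globally = False
First violation at position 4.

Answer: 4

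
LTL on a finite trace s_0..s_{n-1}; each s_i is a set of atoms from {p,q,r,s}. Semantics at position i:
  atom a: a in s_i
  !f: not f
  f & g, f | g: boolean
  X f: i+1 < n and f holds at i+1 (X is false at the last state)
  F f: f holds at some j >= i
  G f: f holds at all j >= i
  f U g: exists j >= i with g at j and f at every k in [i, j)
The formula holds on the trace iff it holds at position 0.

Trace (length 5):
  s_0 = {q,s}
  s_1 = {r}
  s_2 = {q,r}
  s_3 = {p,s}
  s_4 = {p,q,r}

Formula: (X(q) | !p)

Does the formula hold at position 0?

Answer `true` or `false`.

Answer: true

Derivation:
s_0={q,s}: (X(q) | !p)=True X(q)=False q=True !p=True p=False
s_1={r}: (X(q) | !p)=True X(q)=True q=False !p=True p=False
s_2={q,r}: (X(q) | !p)=True X(q)=False q=True !p=True p=False
s_3={p,s}: (X(q) | !p)=True X(q)=True q=False !p=False p=True
s_4={p,q,r}: (X(q) | !p)=False X(q)=False q=True !p=False p=True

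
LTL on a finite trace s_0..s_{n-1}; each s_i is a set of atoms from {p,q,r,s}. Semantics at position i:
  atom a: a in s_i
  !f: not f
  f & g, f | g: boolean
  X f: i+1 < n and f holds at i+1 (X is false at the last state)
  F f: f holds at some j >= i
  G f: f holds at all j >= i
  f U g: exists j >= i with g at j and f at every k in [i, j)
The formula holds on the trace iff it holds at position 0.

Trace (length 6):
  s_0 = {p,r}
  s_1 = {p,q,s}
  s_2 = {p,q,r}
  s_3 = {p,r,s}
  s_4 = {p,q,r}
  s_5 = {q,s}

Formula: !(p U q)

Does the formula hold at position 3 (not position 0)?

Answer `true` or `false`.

s_0={p,r}: !(p U q)=False (p U q)=True p=True q=False
s_1={p,q,s}: !(p U q)=False (p U q)=True p=True q=True
s_2={p,q,r}: !(p U q)=False (p U q)=True p=True q=True
s_3={p,r,s}: !(p U q)=False (p U q)=True p=True q=False
s_4={p,q,r}: !(p U q)=False (p U q)=True p=True q=True
s_5={q,s}: !(p U q)=False (p U q)=True p=False q=True
Evaluating at position 3: result = False

Answer: false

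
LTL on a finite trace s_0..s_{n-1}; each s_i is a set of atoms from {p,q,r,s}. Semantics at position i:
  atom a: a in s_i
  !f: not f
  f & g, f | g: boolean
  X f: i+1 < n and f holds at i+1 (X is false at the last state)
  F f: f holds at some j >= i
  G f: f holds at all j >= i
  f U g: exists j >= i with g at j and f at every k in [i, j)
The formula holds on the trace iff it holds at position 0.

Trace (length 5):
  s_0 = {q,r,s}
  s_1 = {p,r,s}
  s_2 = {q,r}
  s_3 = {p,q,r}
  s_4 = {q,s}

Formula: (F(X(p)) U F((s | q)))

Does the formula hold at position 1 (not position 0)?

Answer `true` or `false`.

Answer: true

Derivation:
s_0={q,r,s}: (F(X(p)) U F((s | q)))=True F(X(p))=True X(p)=True p=False F((s | q))=True (s | q)=True s=True q=True
s_1={p,r,s}: (F(X(p)) U F((s | q)))=True F(X(p))=True X(p)=False p=True F((s | q))=True (s | q)=True s=True q=False
s_2={q,r}: (F(X(p)) U F((s | q)))=True F(X(p))=True X(p)=True p=False F((s | q))=True (s | q)=True s=False q=True
s_3={p,q,r}: (F(X(p)) U F((s | q)))=True F(X(p))=False X(p)=False p=True F((s | q))=True (s | q)=True s=False q=True
s_4={q,s}: (F(X(p)) U F((s | q)))=True F(X(p))=False X(p)=False p=False F((s | q))=True (s | q)=True s=True q=True
Evaluating at position 1: result = True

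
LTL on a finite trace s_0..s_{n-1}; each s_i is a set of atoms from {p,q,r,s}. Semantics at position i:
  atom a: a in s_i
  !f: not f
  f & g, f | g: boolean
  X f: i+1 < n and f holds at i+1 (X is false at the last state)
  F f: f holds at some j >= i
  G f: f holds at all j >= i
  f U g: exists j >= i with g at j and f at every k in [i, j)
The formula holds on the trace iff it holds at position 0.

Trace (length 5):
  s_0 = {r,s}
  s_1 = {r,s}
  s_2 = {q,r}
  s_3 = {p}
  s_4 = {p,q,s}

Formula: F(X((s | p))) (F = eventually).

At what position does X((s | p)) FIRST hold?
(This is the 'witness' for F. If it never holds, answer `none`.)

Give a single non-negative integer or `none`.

Answer: 0

Derivation:
s_0={r,s}: X((s | p))=True (s | p)=True s=True p=False
s_1={r,s}: X((s | p))=False (s | p)=True s=True p=False
s_2={q,r}: X((s | p))=True (s | p)=False s=False p=False
s_3={p}: X((s | p))=True (s | p)=True s=False p=True
s_4={p,q,s}: X((s | p))=False (s | p)=True s=True p=True
F(X((s | p))) holds; first witness at position 0.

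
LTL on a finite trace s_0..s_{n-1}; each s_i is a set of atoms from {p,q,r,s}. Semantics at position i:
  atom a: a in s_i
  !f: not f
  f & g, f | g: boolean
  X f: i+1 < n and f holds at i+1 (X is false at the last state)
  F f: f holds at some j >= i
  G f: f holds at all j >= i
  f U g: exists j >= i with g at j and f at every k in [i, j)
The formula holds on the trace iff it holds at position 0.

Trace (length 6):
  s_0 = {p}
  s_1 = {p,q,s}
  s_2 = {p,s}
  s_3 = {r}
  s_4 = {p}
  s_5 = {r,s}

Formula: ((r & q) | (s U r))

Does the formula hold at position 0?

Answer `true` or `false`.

s_0={p}: ((r & q) | (s U r))=False (r & q)=False r=False q=False (s U r)=False s=False
s_1={p,q,s}: ((r & q) | (s U r))=True (r & q)=False r=False q=True (s U r)=True s=True
s_2={p,s}: ((r & q) | (s U r))=True (r & q)=False r=False q=False (s U r)=True s=True
s_3={r}: ((r & q) | (s U r))=True (r & q)=False r=True q=False (s U r)=True s=False
s_4={p}: ((r & q) | (s U r))=False (r & q)=False r=False q=False (s U r)=False s=False
s_5={r,s}: ((r & q) | (s U r))=True (r & q)=False r=True q=False (s U r)=True s=True

Answer: false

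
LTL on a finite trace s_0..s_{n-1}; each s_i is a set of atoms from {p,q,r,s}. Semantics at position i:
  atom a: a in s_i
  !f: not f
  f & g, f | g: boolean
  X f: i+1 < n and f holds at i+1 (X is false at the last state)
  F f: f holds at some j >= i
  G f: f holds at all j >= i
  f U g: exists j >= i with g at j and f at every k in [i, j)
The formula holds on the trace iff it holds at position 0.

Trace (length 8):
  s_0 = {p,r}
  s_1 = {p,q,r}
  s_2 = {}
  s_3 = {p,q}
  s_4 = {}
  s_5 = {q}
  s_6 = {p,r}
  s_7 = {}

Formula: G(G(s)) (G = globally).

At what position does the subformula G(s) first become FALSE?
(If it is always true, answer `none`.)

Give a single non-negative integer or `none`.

s_0={p,r}: G(s)=False s=False
s_1={p,q,r}: G(s)=False s=False
s_2={}: G(s)=False s=False
s_3={p,q}: G(s)=False s=False
s_4={}: G(s)=False s=False
s_5={q}: G(s)=False s=False
s_6={p,r}: G(s)=False s=False
s_7={}: G(s)=False s=False
G(G(s)) holds globally = False
First violation at position 0.

Answer: 0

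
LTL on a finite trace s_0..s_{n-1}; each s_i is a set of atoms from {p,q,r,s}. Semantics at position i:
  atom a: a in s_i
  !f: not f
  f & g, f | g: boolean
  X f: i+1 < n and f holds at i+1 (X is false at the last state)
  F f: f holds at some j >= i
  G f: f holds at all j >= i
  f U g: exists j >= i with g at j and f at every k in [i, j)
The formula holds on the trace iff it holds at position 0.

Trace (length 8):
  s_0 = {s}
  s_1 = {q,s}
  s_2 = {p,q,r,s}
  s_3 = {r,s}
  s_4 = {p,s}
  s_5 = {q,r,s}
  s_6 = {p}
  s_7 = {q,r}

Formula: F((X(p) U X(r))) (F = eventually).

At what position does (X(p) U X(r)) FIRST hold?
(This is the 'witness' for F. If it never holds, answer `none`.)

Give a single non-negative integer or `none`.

s_0={s}: (X(p) U X(r))=False X(p)=False p=False X(r)=False r=False
s_1={q,s}: (X(p) U X(r))=True X(p)=True p=False X(r)=True r=False
s_2={p,q,r,s}: (X(p) U X(r))=True X(p)=False p=True X(r)=True r=True
s_3={r,s}: (X(p) U X(r))=True X(p)=True p=False X(r)=False r=True
s_4={p,s}: (X(p) U X(r))=True X(p)=False p=True X(r)=True r=False
s_5={q,r,s}: (X(p) U X(r))=True X(p)=True p=False X(r)=False r=True
s_6={p}: (X(p) U X(r))=True X(p)=False p=True X(r)=True r=False
s_7={q,r}: (X(p) U X(r))=False X(p)=False p=False X(r)=False r=True
F((X(p) U X(r))) holds; first witness at position 1.

Answer: 1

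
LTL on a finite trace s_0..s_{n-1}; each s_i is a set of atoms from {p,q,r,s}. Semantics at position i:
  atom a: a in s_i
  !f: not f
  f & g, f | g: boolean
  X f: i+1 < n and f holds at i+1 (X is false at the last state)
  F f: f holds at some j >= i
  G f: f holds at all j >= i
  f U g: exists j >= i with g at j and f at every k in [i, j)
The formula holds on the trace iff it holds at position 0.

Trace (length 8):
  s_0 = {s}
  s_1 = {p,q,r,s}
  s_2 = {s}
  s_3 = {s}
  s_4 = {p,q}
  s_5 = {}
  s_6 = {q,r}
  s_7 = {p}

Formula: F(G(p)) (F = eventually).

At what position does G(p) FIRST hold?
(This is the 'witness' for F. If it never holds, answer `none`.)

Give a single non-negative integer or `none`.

Answer: 7

Derivation:
s_0={s}: G(p)=False p=False
s_1={p,q,r,s}: G(p)=False p=True
s_2={s}: G(p)=False p=False
s_3={s}: G(p)=False p=False
s_4={p,q}: G(p)=False p=True
s_5={}: G(p)=False p=False
s_6={q,r}: G(p)=False p=False
s_7={p}: G(p)=True p=True
F(G(p)) holds; first witness at position 7.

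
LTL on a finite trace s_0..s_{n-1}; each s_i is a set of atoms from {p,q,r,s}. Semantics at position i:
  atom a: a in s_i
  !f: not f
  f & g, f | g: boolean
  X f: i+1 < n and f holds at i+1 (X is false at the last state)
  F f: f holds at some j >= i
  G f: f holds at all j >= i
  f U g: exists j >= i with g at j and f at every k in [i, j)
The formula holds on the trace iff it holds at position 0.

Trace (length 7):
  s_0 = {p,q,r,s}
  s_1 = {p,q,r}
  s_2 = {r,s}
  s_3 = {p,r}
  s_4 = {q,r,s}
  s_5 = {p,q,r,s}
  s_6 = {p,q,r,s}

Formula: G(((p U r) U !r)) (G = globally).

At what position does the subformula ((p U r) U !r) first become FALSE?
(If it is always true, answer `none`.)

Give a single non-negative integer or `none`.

Answer: 0

Derivation:
s_0={p,q,r,s}: ((p U r) U !r)=False (p U r)=True p=True r=True !r=False
s_1={p,q,r}: ((p U r) U !r)=False (p U r)=True p=True r=True !r=False
s_2={r,s}: ((p U r) U !r)=False (p U r)=True p=False r=True !r=False
s_3={p,r}: ((p U r) U !r)=False (p U r)=True p=True r=True !r=False
s_4={q,r,s}: ((p U r) U !r)=False (p U r)=True p=False r=True !r=False
s_5={p,q,r,s}: ((p U r) U !r)=False (p U r)=True p=True r=True !r=False
s_6={p,q,r,s}: ((p U r) U !r)=False (p U r)=True p=True r=True !r=False
G(((p U r) U !r)) holds globally = False
First violation at position 0.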